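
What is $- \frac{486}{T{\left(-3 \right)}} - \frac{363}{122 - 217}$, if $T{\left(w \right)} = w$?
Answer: $\frac{15753}{95} \approx 165.82$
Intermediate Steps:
$- \frac{486}{T{\left(-3 \right)}} - \frac{363}{122 - 217} = - \frac{486}{-3} - \frac{363}{122 - 217} = \left(-486\right) \left(- \frac{1}{3}\right) - \frac{363}{122 - 217} = 162 - \frac{363}{-95} = 162 - - \frac{363}{95} = 162 + \frac{363}{95} = \frac{15753}{95}$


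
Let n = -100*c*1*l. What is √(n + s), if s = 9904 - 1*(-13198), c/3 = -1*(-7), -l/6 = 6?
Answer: √98702 ≈ 314.17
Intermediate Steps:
l = -36 (l = -6*6 = -36)
c = 21 (c = 3*(-1*(-7)) = 3*7 = 21)
s = 23102 (s = 9904 + 13198 = 23102)
n = 75600 (n = -100*21*1*(-36) = -2100*(-36) = -100*(-756) = 75600)
√(n + s) = √(75600 + 23102) = √98702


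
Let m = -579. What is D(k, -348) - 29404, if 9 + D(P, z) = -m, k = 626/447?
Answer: -28834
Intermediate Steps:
k = 626/447 (k = 626*(1/447) = 626/447 ≈ 1.4004)
D(P, z) = 570 (D(P, z) = -9 - 1*(-579) = -9 + 579 = 570)
D(k, -348) - 29404 = 570 - 29404 = -28834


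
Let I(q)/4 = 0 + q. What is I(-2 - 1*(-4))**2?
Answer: 64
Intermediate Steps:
I(q) = 4*q (I(q) = 4*(0 + q) = 4*q)
I(-2 - 1*(-4))**2 = (4*(-2 - 1*(-4)))**2 = (4*(-2 + 4))**2 = (4*2)**2 = 8**2 = 64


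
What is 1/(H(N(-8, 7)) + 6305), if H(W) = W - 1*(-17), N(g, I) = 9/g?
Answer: 8/50567 ≈ 0.00015821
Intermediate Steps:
H(W) = 17 + W (H(W) = W + 17 = 17 + W)
1/(H(N(-8, 7)) + 6305) = 1/((17 + 9/(-8)) + 6305) = 1/((17 + 9*(-1/8)) + 6305) = 1/((17 - 9/8) + 6305) = 1/(127/8 + 6305) = 1/(50567/8) = 8/50567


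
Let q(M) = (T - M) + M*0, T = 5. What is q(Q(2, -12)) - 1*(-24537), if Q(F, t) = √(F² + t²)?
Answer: 24542 - 2*√37 ≈ 24530.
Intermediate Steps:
q(M) = 5 - M (q(M) = (5 - M) + M*0 = (5 - M) + 0 = 5 - M)
q(Q(2, -12)) - 1*(-24537) = (5 - √(2² + (-12)²)) - 1*(-24537) = (5 - √(4 + 144)) + 24537 = (5 - √148) + 24537 = (5 - 2*√37) + 24537 = 24542 - 2*√37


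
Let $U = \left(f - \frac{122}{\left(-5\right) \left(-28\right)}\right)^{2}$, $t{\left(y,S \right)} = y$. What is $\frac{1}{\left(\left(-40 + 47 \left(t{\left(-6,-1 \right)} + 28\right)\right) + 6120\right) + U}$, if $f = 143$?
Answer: $\frac{4900}{133841201} \approx 3.6611 \cdot 10^{-5}$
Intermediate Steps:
$U = \frac{98982601}{4900}$ ($U = \left(143 - \frac{122}{\left(-5\right) \left(-28\right)}\right)^{2} = \left(143 - \frac{122}{140}\right)^{2} = \left(143 - \frac{61}{70}\right)^{2} = \left(\frac{9949}{70}\right)^{2} = \frac{98982601}{4900} \approx 20201.0$)
$\frac{1}{\left(\left(-40 + 47 \left(t{\left(-6,-1 \right)} + 28\right)\right) + 6120\right) + U} = \frac{1}{\left(\left(-40 + 47 \left(-6 + 28\right)\right) + 6120\right) + \frac{98982601}{4900}} = \frac{1}{\left(\left(-40 + 47 \cdot 22\right) + 6120\right) + \frac{98982601}{4900}} = \frac{1}{\left(\left(-40 + 1034\right) + 6120\right) + \frac{98982601}{4900}} = \frac{1}{\left(994 + 6120\right) + \frac{98982601}{4900}} = \frac{1}{7114 + \frac{98982601}{4900}} = \frac{1}{\frac{133841201}{4900}} = \frac{4900}{133841201}$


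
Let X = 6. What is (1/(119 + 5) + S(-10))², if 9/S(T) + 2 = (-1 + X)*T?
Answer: 17689/649636 ≈ 0.027229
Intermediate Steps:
S(T) = 9/(-2 + 5*T) (S(T) = 9/(-2 + (-1 + 6)*T) = 9/(-2 + 5*T))
(1/(119 + 5) + S(-10))² = (1/(119 + 5) + 9/(-2 + 5*(-10)))² = (1/124 + 9/(-2 - 50))² = (1/124 + 9/(-52))² = (1/124 + 9*(-1/52))² = (1/124 - 9/52)² = (-133/806)² = 17689/649636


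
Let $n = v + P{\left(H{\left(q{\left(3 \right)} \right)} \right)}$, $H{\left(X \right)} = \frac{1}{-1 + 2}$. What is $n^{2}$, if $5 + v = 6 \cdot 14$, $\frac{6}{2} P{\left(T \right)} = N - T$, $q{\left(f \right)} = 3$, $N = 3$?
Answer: $\frac{57121}{9} \approx 6346.8$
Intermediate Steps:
$H{\left(X \right)} = 1$ ($H{\left(X \right)} = 1^{-1} = 1$)
$P{\left(T \right)} = 1 - \frac{T}{3}$ ($P{\left(T \right)} = \frac{3 - T}{3} = 1 - \frac{T}{3}$)
$v = 79$ ($v = -5 + 6 \cdot 14 = -5 + 84 = 79$)
$n = \frac{239}{3}$ ($n = 79 + \left(1 - \frac{1}{3}\right) = 79 + \frac{2}{3} = \frac{239}{3} \approx 79.667$)
$n^{2} = \left(\frac{239}{3}\right)^{2} = \frac{57121}{9}$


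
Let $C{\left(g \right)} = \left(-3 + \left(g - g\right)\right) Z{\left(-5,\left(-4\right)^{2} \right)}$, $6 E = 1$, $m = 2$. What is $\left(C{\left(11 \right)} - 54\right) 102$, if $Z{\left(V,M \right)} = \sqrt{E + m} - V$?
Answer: $-7038 - 51 \sqrt{78} \approx -7488.4$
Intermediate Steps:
$E = \frac{1}{6}$ ($E = \frac{1}{6} \cdot 1 = \frac{1}{6} \approx 0.16667$)
$Z{\left(V,M \right)} = - V + \frac{\sqrt{78}}{6}$ ($Z{\left(V,M \right)} = \sqrt{\frac{1}{6} + 2} - V = \sqrt{\frac{13}{6}} - V = \frac{\sqrt{78}}{6} - V = - V + \frac{\sqrt{78}}{6}$)
$C{\left(g \right)} = -15 - \frac{\sqrt{78}}{2}$ ($C{\left(g \right)} = \left(-3 + \left(g - g\right)\right) \left(\left(-1\right) \left(-5\right) + \frac{\sqrt{78}}{6}\right) = \left(-3 + 0\right) \left(5 + \frac{\sqrt{78}}{6}\right) = - 3 \left(5 + \frac{\sqrt{78}}{6}\right) = -15 - \frac{\sqrt{78}}{2}$)
$\left(C{\left(11 \right)} - 54\right) 102 = \left(\left(-15 - \frac{\sqrt{78}}{2}\right) - 54\right) 102 = \left(-69 - \frac{\sqrt{78}}{2}\right) 102 = -7038 - 51 \sqrt{78}$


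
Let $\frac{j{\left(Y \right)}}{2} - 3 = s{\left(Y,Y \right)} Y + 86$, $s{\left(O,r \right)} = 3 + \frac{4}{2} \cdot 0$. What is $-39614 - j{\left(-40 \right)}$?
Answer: $-39552$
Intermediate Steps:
$s{\left(O,r \right)} = 3$ ($s{\left(O,r \right)} = 3 + 4 \cdot \frac{1}{2} \cdot 0 = 3 + 2 \cdot 0 = 3 + 0 = 3$)
$j{\left(Y \right)} = 178 + 6 Y$ ($j{\left(Y \right)} = 6 + 2 \left(3 Y + 86\right) = 6 + 2 \left(86 + 3 Y\right) = 6 + \left(172 + 6 Y\right) = 178 + 6 Y$)
$-39614 - j{\left(-40 \right)} = -39614 - \left(178 + 6 \left(-40\right)\right) = -39614 - \left(178 - 240\right) = -39614 - -62 = -39614 + 62 = -39552$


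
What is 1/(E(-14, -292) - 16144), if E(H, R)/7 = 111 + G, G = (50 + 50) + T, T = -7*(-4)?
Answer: -1/14471 ≈ -6.9104e-5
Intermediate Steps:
T = 28
G = 128 (G = (50 + 50) + 28 = 100 + 28 = 128)
E(H, R) = 1673 (E(H, R) = 7*(111 + 128) = 7*239 = 1673)
1/(E(-14, -292) - 16144) = 1/(1673 - 16144) = 1/(-14471) = -1/14471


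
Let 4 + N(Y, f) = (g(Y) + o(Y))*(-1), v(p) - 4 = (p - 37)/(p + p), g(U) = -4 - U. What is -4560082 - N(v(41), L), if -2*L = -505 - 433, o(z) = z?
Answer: -4560082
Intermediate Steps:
v(p) = 4 + (-37 + p)/(2*p) (v(p) = 4 + (p - 37)/(p + p) = 4 + (-37 + p)/((2*p)) = 4 + (-37 + p)*(1/(2*p)) = 4 + (-37 + p)/(2*p))
L = 469 (L = -(-505 - 433)/2 = -½*(-938) = 469)
N(Y, f) = 0 (N(Y, f) = -4 + ((-4 - Y) + Y)*(-1) = -4 - 4*(-1) = -4 + 4 = 0)
-4560082 - N(v(41), L) = -4560082 - 1*0 = -4560082 + 0 = -4560082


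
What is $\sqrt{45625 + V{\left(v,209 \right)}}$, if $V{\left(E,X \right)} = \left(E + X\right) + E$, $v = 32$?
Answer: $\sqrt{45898} \approx 214.24$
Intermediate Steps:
$V{\left(E,X \right)} = X + 2 E$
$\sqrt{45625 + V{\left(v,209 \right)}} = \sqrt{45625 + \left(209 + 2 \cdot 32\right)} = \sqrt{45625 + \left(209 + 64\right)} = \sqrt{45625 + 273} = \sqrt{45898}$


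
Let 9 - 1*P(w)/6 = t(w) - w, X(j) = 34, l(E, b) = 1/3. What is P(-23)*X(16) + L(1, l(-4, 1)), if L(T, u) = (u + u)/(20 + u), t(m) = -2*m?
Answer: -746638/61 ≈ -12240.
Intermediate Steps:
l(E, b) = 1/3
P(w) = 54 + 18*w (P(w) = 54 - 6*(-2*w - w) = 54 - (-18)*w = 54 + 18*w)
L(T, u) = 2*u/(20 + u) (L(T, u) = (2*u)/(20 + u) = 2*u/(20 + u))
P(-23)*X(16) + L(1, l(-4, 1)) = (54 + 18*(-23))*34 + 2*(1/3)/(20 + 1/3) = (54 - 414)*34 + 2*(1/3)/(61/3) = -360*34 + 2*(1/3)*(3/61) = -12240 + 2/61 = -746638/61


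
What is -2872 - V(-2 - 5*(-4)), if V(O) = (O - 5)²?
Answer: -3041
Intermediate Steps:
V(O) = (-5 + O)²
-2872 - V(-2 - 5*(-4)) = -2872 - (-5 + (-2 - 5*(-4)))² = -2872 - (-5 + (-2 + 20))² = -2872 - (-5 + 18)² = -2872 - 1*13² = -2872 - 1*169 = -2872 - 169 = -3041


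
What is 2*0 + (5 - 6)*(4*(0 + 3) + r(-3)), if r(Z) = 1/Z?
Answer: -35/3 ≈ -11.667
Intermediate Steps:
r(Z) = 1/Z
2*0 + (5 - 6)*(4*(0 + 3) + r(-3)) = 2*0 + (5 - 6)*(4*(0 + 3) + 1/(-3)) = 0 - (4*3 - ⅓) = 0 - (12 - ⅓) = 0 - 1*35/3 = 0 - 35/3 = -35/3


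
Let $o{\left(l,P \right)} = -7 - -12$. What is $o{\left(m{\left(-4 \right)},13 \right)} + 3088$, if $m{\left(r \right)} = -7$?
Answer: $3093$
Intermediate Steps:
$o{\left(l,P \right)} = 5$ ($o{\left(l,P \right)} = -7 + 12 = 5$)
$o{\left(m{\left(-4 \right)},13 \right)} + 3088 = 5 + 3088 = 3093$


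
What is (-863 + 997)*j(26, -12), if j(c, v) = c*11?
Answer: 38324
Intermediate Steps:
j(c, v) = 11*c
(-863 + 997)*j(26, -12) = (-863 + 997)*(11*26) = 134*286 = 38324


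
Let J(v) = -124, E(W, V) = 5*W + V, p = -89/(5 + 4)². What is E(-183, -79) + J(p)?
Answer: -1118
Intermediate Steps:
p = -89/81 (p = -89/(9²) = -89/81 ≈ -1.0988)
E(W, V) = V + 5*W
E(-183, -79) + J(p) = (-79 + 5*(-183)) - 124 = (-79 - 915) - 124 = -994 - 124 = -1118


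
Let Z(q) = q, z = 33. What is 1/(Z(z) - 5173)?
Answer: -1/5140 ≈ -0.00019455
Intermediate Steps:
1/(Z(z) - 5173) = 1/(33 - 5173) = 1/(-5140) = -1/5140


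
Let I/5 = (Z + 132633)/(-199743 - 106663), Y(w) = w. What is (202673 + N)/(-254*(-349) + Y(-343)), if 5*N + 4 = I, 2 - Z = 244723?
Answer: 155250225503/67641422545 ≈ 2.2952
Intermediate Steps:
Z = -244721 (Z = 2 - 1*244723 = 2 - 244723 = -244721)
I = 280220/153203 (I = 5*((-244721 + 132633)/(-199743 - 106663)) = 5*(-112088/(-306406)) = 5*(-112088*(-1/306406)) = 5*(56044/153203) = 280220/153203 ≈ 1.8291)
N = -332592/766015 (N = -⅘ + (⅕)*(280220/153203) = -⅘ + 56044/153203 = -332592/766015 ≈ -0.43418)
(202673 + N)/(-254*(-349) + Y(-343)) = (202673 - 332592/766015)/(-254*(-349) - 343) = 155250225503/(766015*(88646 - 343)) = (155250225503/766015)/88303 = (155250225503/766015)*(1/88303) = 155250225503/67641422545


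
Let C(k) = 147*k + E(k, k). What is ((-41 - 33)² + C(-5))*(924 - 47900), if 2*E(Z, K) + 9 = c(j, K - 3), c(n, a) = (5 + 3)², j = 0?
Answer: -224005056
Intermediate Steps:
c(n, a) = 64 (c(n, a) = 8² = 64)
E(Z, K) = 55/2 (E(Z, K) = -9/2 + (½)*64 = -9/2 + 32 = 55/2)
C(k) = 55/2 + 147*k (C(k) = 147*k + 55/2 = 55/2 + 147*k)
((-41 - 33)² + C(-5))*(924 - 47900) = ((-41 - 33)² + (55/2 + 147*(-5)))*(924 - 47900) = ((-74)² + (55/2 - 735))*(-46976) = (5476 - 1415/2)*(-46976) = (9537/2)*(-46976) = -224005056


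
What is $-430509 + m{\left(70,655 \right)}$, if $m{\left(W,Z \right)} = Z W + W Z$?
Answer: $-338809$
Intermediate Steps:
$m{\left(W,Z \right)} = 2 W Z$ ($m{\left(W,Z \right)} = W Z + W Z = 2 W Z$)
$-430509 + m{\left(70,655 \right)} = -430509 + 2 \cdot 70 \cdot 655 = -430509 + 91700 = -338809$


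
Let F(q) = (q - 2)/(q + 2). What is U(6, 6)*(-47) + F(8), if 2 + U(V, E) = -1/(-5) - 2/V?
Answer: 1513/15 ≈ 100.87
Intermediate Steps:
U(V, E) = -9/5 - 2/V (U(V, E) = -2 + (-1/(-5) - 2/V) = -2 + (-1*(-⅕) - 2/V) = -2 + (⅕ - 2/V) = -9/5 - 2/V)
F(q) = (-2 + q)/(2 + q)
U(6, 6)*(-47) + F(8) = (-9/5 - 2/6)*(-47) + (-2 + 8)/(2 + 8) = (-9/5 - 2*⅙)*(-47) + 6/10 = (-9/5 - ⅓)*(-47) + (⅒)*6 = -32/15*(-47) + ⅗ = 1504/15 + ⅗ = 1513/15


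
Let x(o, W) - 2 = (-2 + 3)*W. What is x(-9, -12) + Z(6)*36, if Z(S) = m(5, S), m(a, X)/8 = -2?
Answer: -586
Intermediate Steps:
m(a, X) = -16 (m(a, X) = 8*(-2) = -16)
Z(S) = -16
x(o, W) = 2 + W (x(o, W) = 2 + (-2 + 3)*W = 2 + 1*W = 2 + W)
x(-9, -12) + Z(6)*36 = (2 - 12) - 16*36 = -10 - 576 = -586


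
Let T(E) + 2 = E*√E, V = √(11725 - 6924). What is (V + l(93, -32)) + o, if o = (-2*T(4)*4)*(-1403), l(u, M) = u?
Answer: 67437 + √4801 ≈ 67506.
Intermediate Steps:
V = √4801 ≈ 69.289
T(E) = -2 + E^(3/2) (T(E) = -2 + E*√E = -2 + E^(3/2))
o = 67344 (o = (-2*(-2 + 4^(3/2))*4)*(-1403) = (-2*(-2 + 8)*4)*(-1403) = (-2*6*4)*(-1403) = -12*4*(-1403) = -48*(-1403) = 67344)
(V + l(93, -32)) + o = (√4801 + 93) + 67344 = (93 + √4801) + 67344 = 67437 + √4801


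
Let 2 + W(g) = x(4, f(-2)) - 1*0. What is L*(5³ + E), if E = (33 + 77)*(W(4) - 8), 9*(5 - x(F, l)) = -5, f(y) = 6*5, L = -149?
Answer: 487975/9 ≈ 54219.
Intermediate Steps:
f(y) = 30
x(F, l) = 50/9 (x(F, l) = 5 - ⅑*(-5) = 5 + 5/9 = 50/9)
W(g) = 32/9 (W(g) = -2 + (50/9 - 1*0) = -2 + (50/9 + 0) = -2 + 50/9 = 32/9)
E = -4400/9 (E = (33 + 77)*(32/9 - 8) = 110*(-40/9) = -4400/9 ≈ -488.89)
L*(5³ + E) = -149*(5³ - 4400/9) = -149*(125 - 4400/9) = -149*(-3275/9) = 487975/9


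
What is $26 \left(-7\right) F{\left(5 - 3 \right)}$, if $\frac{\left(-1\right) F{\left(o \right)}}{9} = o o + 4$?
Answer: $13104$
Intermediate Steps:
$F{\left(o \right)} = -36 - 9 o^{2}$ ($F{\left(o \right)} = - 9 \left(o o + 4\right) = - 9 \left(o^{2} + 4\right) = - 9 \left(4 + o^{2}\right) = -36 - 9 o^{2}$)
$26 \left(-7\right) F{\left(5 - 3 \right)} = 26 \left(-7\right) \left(-36 - 9 \left(5 - 3\right)^{2}\right) = - 182 \left(-36 - 9 \cdot 2^{2}\right) = - 182 \left(-36 - 36\right) = \left(-182\right) \left(-72\right) = 13104$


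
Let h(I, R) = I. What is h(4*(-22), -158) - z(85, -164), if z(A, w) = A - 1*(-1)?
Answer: -174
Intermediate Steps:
z(A, w) = 1 + A (z(A, w) = A + 1 = 1 + A)
h(4*(-22), -158) - z(85, -164) = 4*(-22) - (1 + 85) = -88 - 1*86 = -88 - 86 = -174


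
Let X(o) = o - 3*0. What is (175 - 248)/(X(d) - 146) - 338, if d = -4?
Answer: -50627/150 ≈ -337.51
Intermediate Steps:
X(o) = o (X(o) = o + 0 = o)
(175 - 248)/(X(d) - 146) - 338 = (175 - 248)/(-4 - 146) - 338 = -73/(-150) - 338 = -73*(-1/150) - 338 = 73/150 - 338 = -50627/150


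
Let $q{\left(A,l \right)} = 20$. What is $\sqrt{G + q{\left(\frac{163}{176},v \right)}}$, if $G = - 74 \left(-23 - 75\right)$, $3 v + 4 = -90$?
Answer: $6 \sqrt{202} \approx 85.276$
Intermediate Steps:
$v = - \frac{94}{3}$ ($v = - \frac{4}{3} + \frac{1}{3} \left(-90\right) = - \frac{4}{3} - 30 = - \frac{94}{3} \approx -31.333$)
$G = 7252$ ($G = \left(-74\right) \left(-98\right) = 7252$)
$\sqrt{G + q{\left(\frac{163}{176},v \right)}} = \sqrt{7252 + 20} = \sqrt{7272} = 6 \sqrt{202}$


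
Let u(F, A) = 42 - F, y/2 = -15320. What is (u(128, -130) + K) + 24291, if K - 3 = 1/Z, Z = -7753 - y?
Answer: 554048497/22887 ≈ 24208.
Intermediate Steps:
y = -30640 (y = 2*(-15320) = -30640)
Z = 22887 (Z = -7753 - 1*(-30640) = -7753 + 30640 = 22887)
K = 68662/22887 (K = 3 + 1/22887 = 68662/22887 ≈ 3.0000)
(u(128, -130) + K) + 24291 = ((42 - 1*128) + 68662/22887) + 24291 = ((42 - 128) + 68662/22887) + 24291 = (-86 + 68662/22887) + 24291 = -1899620/22887 + 24291 = 554048497/22887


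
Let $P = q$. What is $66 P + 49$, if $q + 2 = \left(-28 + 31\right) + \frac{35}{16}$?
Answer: $\frac{2075}{8} \approx 259.38$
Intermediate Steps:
$q = \frac{51}{16}$ ($q = -2 + \left(\left(-28 + 31\right) + \frac{35}{16}\right) = -2 + \left(3 + 35 \cdot \frac{1}{16}\right) = -2 + \left(3 + \frac{35}{16}\right) = -2 + \frac{83}{16} = \frac{51}{16} \approx 3.1875$)
$P = \frac{51}{16} \approx 3.1875$
$66 P + 49 = 66 \cdot \frac{51}{16} + 49 = \frac{1683}{8} + 49 = \frac{2075}{8}$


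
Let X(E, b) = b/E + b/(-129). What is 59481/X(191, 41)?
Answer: -1465552359/2542 ≈ -5.7654e+5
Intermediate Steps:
X(E, b) = -b/129 + b/E (X(E, b) = b/E + b*(-1/129) = b/E - b/129 = -b/129 + b/E)
59481/X(191, 41) = 59481/(-1/129*41 + 41/191) = 59481/(-41/129 + 41*(1/191)) = 59481/(-41/129 + 41/191) = 59481/(-2542/24639) = 59481*(-24639/2542) = -1465552359/2542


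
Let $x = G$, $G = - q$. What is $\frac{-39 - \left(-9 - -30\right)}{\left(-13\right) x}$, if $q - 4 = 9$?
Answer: $- \frac{60}{169} \approx -0.35503$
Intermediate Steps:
$q = 13$ ($q = 4 + 9 = 13$)
$G = -13$ ($G = \left(-1\right) 13 = -13$)
$x = -13$
$\frac{-39 - \left(-9 - -30\right)}{\left(-13\right) x} = \frac{-39 - \left(-9 - -30\right)}{\left(-13\right) \left(-13\right)} = \frac{-39 - \left(-9 + 30\right)}{169} = \left(-39 - 21\right) \frac{1}{169} = \left(-60\right) \frac{1}{169} = - \frac{60}{169}$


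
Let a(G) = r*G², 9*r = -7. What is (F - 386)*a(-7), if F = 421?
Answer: -12005/9 ≈ -1333.9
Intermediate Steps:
r = -7/9 (r = (⅑)*(-7) = -7/9 ≈ -0.77778)
a(G) = -7*G²/9
(F - 386)*a(-7) = (421 - 386)*(-7/9*(-7)²) = 35*(-7/9*49) = 35*(-343/9) = -12005/9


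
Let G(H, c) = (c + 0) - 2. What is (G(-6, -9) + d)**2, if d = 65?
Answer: 2916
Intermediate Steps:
G(H, c) = -2 + c (G(H, c) = c - 2 = -2 + c)
(G(-6, -9) + d)**2 = ((-2 - 9) + 65)**2 = (-11 + 65)**2 = 54**2 = 2916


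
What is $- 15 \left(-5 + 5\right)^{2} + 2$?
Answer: $2$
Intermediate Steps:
$- 15 \left(-5 + 5\right)^{2} + 2 = - 15 \cdot 0^{2} + 2 = \left(-15\right) 0 + 2 = 0 + 2 = 2$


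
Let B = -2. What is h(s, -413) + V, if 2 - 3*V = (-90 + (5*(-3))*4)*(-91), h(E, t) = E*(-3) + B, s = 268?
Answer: -16066/3 ≈ -5355.3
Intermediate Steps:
h(E, t) = -2 - 3*E (h(E, t) = E*(-3) - 2 = -3*E - 2 = -2 - 3*E)
V = -13648/3 (V = ⅔ - (-90 + (5*(-3))*4)*(-91)/3 = ⅔ - (-90 - 15*4)*(-91)/3 = ⅔ - (-90 - 60)*(-91)/3 = ⅔ - (-50)*(-91) = ⅔ - ⅓*13650 = ⅔ - 4550 = -13648/3 ≈ -4549.3)
h(s, -413) + V = (-2 - 3*268) - 13648/3 = (-2 - 804) - 13648/3 = -806 - 13648/3 = -16066/3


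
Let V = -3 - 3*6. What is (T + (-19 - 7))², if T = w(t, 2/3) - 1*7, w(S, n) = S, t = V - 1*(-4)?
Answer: 2500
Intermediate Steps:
V = -21 (V = -3 - 18 = -21)
t = -17 (t = -21 - 1*(-4) = -21 + 4 = -17)
T = -24 (T = -17 - 1*7 = -17 - 7 = -24)
(T + (-19 - 7))² = (-24 + (-19 - 7))² = (-24 - 26)² = (-50)² = 2500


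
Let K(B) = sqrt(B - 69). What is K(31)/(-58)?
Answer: -I*sqrt(38)/58 ≈ -0.10628*I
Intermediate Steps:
K(B) = sqrt(-69 + B)
K(31)/(-58) = sqrt(-69 + 31)/(-58) = sqrt(-38)*(-1/58) = (I*sqrt(38))*(-1/58) = -I*sqrt(38)/58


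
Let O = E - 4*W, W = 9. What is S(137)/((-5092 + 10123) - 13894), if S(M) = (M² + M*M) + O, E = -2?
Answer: -37500/8863 ≈ -4.2311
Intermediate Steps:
O = -38 (O = -2 - 4*9 = -2 - 36 = -38)
S(M) = -38 + 2*M² (S(M) = (M² + M*M) - 38 = (M² + M²) - 38 = 2*M² - 38 = -38 + 2*M²)
S(137)/((-5092 + 10123) - 13894) = (-38 + 2*137²)/((-5092 + 10123) - 13894) = (-38 + 2*18769)/(5031 - 13894) = (-38 + 37538)/(-8863) = 37500*(-1/8863) = -37500/8863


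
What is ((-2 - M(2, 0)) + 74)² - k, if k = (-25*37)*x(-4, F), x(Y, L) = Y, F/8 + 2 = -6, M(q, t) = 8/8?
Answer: 1341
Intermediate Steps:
M(q, t) = 1 (M(q, t) = 8*(⅛) = 1)
F = -64 (F = -16 + 8*(-6) = -16 - 48 = -64)
k = 3700 (k = -25*37*(-4) = -925*(-4) = 3700)
((-2 - M(2, 0)) + 74)² - k = ((-2 - 1*1) + 74)² - 1*3700 = ((-2 - 1) + 74)² - 3700 = (-3 + 74)² - 3700 = 71² - 3700 = 5041 - 3700 = 1341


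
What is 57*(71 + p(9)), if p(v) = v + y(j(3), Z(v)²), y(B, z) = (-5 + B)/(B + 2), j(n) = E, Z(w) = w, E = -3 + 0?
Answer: 5016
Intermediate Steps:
E = -3
j(n) = -3
y(B, z) = (-5 + B)/(2 + B)
p(v) = 8 + v (p(v) = v + (-5 - 3)/(2 - 3) = v - 8/(-1) = v - 1*(-8) = v + 8 = 8 + v)
57*(71 + p(9)) = 57*(71 + (8 + 9)) = 57*(71 + 17) = 57*88 = 5016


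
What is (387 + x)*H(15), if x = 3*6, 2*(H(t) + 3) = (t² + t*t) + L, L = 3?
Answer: 181035/2 ≈ 90518.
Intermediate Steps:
H(t) = -3/2 + t² (H(t) = -3 + ((t² + t*t) + 3)/2 = -3 + ((t² + t²) + 3)/2 = -3 + (2*t² + 3)/2 = -3 + (3 + 2*t²)/2 = -3 + (3/2 + t²) = -3/2 + t²)
x = 18
(387 + x)*H(15) = (387 + 18)*(-3/2 + 15²) = 405*(-3/2 + 225) = 405*(447/2) = 181035/2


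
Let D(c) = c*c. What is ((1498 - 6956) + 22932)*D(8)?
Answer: 1118336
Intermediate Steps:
D(c) = c**2
((1498 - 6956) + 22932)*D(8) = ((1498 - 6956) + 22932)*8**2 = (-5458 + 22932)*64 = 17474*64 = 1118336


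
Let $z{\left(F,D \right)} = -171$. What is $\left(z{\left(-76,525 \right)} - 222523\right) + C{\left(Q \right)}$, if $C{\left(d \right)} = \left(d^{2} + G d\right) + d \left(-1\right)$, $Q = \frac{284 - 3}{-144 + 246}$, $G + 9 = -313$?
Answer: $- \frac{2326087241}{10404} \approx -2.2358 \cdot 10^{5}$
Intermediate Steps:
$G = -322$ ($G = -9 - 313 = -322$)
$Q = \frac{281}{102} \approx 2.7549$
$C{\left(d \right)} = d^{2} - 323 d$ ($C{\left(d \right)} = \left(d^{2} - 322 d\right) + d \left(-1\right) = \left(d^{2} - 322 d\right) - d = d^{2} - 323 d$)
$\left(z{\left(-76,525 \right)} - 222523\right) + C{\left(Q \right)} = \left(-171 - 222523\right) + \frac{281 \left(-323 + \frac{281}{102}\right)}{102} = -222694 + \frac{281}{102} \left(- \frac{32665}{102}\right) = -222694 - \frac{9178865}{10404} = - \frac{2326087241}{10404}$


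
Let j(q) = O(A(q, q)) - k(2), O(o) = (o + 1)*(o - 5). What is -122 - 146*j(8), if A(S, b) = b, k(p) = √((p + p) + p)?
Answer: -4064 + 146*√6 ≈ -3706.4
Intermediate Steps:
k(p) = √3*√p (k(p) = √(2*p + p) = √(3*p) = √3*√p)
O(o) = (1 + o)*(-5 + o)
j(q) = -5 + q² - √6 - 4*q (j(q) = (-5 + q² - 4*q) - √3*√2 = (-5 + q² - 4*q) - √6 = -5 + q² - √6 - 4*q)
-122 - 146*j(8) = -122 - 146*(-5 + 8² - √6 - 4*8) = -122 - 146*(-5 + 64 - √6 - 32) = -122 - 146*(27 - √6) = -122 + (-3942 + 146*√6) = -4064 + 146*√6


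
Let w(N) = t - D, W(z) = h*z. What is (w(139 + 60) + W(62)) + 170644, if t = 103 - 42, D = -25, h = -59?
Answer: 167072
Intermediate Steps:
W(z) = -59*z
t = 61
w(N) = 86 (w(N) = 61 - 1*(-25) = 61 + 25 = 86)
(w(139 + 60) + W(62)) + 170644 = (86 - 59*62) + 170644 = (86 - 3658) + 170644 = -3572 + 170644 = 167072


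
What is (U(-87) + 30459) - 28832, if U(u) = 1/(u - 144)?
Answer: 375836/231 ≈ 1627.0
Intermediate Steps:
U(u) = 1/(-144 + u)
(U(-87) + 30459) - 28832 = (1/(-144 - 87) + 30459) - 28832 = (1/(-231) + 30459) - 28832 = (-1/231 + 30459) - 28832 = 7036028/231 - 28832 = 375836/231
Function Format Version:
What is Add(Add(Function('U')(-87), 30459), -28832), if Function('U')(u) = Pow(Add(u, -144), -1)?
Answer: Rational(375836, 231) ≈ 1627.0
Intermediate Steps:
Function('U')(u) = Pow(Add(-144, u), -1)
Add(Add(Function('U')(-87), 30459), -28832) = Add(Add(Pow(Add(-144, -87), -1), 30459), -28832) = Add(Add(Pow(-231, -1), 30459), -28832) = Add(Add(Rational(-1, 231), 30459), -28832) = Add(Rational(7036028, 231), -28832) = Rational(375836, 231)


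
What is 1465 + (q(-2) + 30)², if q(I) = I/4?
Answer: 9341/4 ≈ 2335.3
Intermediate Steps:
q(I) = I/4 (q(I) = I*(¼) = I/4)
1465 + (q(-2) + 30)² = 1465 + ((¼)*(-2) + 30)² = 1465 + (-½ + 30)² = 1465 + (59/2)² = 1465 + 3481/4 = 9341/4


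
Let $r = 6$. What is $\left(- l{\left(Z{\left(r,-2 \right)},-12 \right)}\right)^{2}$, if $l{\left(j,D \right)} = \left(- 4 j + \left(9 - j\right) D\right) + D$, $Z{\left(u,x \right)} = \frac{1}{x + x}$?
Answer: $14884$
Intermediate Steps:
$Z{\left(u,x \right)} = \frac{1}{2 x}$
$l{\left(j,D \right)} = D - 4 j + D \left(9 - j\right)$ ($l{\left(j,D \right)} = \left(- 4 j + D \left(9 - j\right)\right) + D = D - 4 j + D \left(9 - j\right)$)
$\left(- l{\left(Z{\left(r,-2 \right)},-12 \right)}\right)^{2} = \left(- (- 4 \frac{1}{2 \left(-2\right)} + 10 \left(-12\right) - - 12 \frac{1}{2 \left(-2\right)})\right)^{2} = \left(- (- 4 \cdot \frac{1}{2} \left(- \frac{1}{2}\right) - 120 - - 12 \cdot \frac{1}{2} \left(- \frac{1}{2}\right))\right)^{2} = \left(- (\left(-4\right) \left(- \frac{1}{4}\right) - 120 - \left(-12\right) \left(- \frac{1}{4}\right))\right)^{2} = \left(- (1 - 120 - 3)\right)^{2} = \left(\left(-1\right) \left(-122\right)\right)^{2} = 122^{2} = 14884$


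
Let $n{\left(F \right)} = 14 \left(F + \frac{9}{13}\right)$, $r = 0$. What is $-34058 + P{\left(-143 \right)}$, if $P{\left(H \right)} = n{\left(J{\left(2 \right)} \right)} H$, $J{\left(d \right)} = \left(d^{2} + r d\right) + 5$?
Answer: $-53462$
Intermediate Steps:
$J{\left(d \right)} = 5 + d^{2}$ ($J{\left(d \right)} = \left(d^{2} + 0 d\right) + 5 = \left(d^{2} + 0\right) + 5 = d^{2} + 5 = 5 + d^{2}$)
$n{\left(F \right)} = \frac{126}{13} + 14 F$ ($n{\left(F \right)} = 14 \left(F + 9 \cdot \frac{1}{13}\right) = 14 \left(F + \frac{9}{13}\right) = 14 \left(\frac{9}{13} + F\right) = \frac{126}{13} + 14 F$)
$P{\left(H \right)} = \frac{1764 H}{13}$ ($P{\left(H \right)} = \left(\frac{126}{13} + 14 \left(5 + 2^{2}\right)\right) H = \left(\frac{126}{13} + 14 \left(5 + 4\right)\right) H = \left(\frac{126}{13} + 14 \cdot 9\right) H = \left(\frac{126}{13} + 126\right) H = \frac{1764 H}{13}$)
$-34058 + P{\left(-143 \right)} = -34058 + \frac{1764}{13} \left(-143\right) = -34058 - 19404 = -53462$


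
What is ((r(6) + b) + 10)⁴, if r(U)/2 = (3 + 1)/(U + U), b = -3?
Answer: 279841/81 ≈ 3454.8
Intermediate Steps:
r(U) = 4/U (r(U) = 2*((3 + 1)/(U + U)) = 2*(4/((2*U))) = 2*(4*(1/(2*U))) = 2*(2/U) = 4/U)
((r(6) + b) + 10)⁴ = ((4/6 - 3) + 10)⁴ = ((4*(⅙) - 3) + 10)⁴ = ((⅔ - 3) + 10)⁴ = (-7/3 + 10)⁴ = (23/3)⁴ = 279841/81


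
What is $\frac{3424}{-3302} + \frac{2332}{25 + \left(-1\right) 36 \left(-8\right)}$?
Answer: $\frac{3314276}{516763} \approx 6.4135$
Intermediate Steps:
$\frac{3424}{-3302} + \frac{2332}{25 + \left(-1\right) 36 \left(-8\right)} = 3424 \left(- \frac{1}{3302}\right) + \frac{2332}{25 - -288} = - \frac{1712}{1651} + \frac{2332}{25 + 288} = - \frac{1712}{1651} + \frac{2332}{313} = \frac{3314276}{516763}$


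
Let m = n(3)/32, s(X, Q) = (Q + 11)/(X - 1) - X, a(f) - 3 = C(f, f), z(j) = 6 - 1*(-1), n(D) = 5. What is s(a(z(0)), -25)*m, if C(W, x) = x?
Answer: -65/36 ≈ -1.8056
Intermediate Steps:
z(j) = 7 (z(j) = 6 + 1 = 7)
a(f) = 3 + f
s(X, Q) = -X + (11 + Q)/(-1 + X) (s(X, Q) = (11 + Q)/(-1 + X) - X = -X + (11 + Q)/(-1 + X))
m = 5/32 ≈ 0.15625
s(a(z(0)), -25)*m = ((11 - 25 + (3 + 7) - (3 + 7)²)/(-1 + (3 + 7)))*(5/32) = ((11 - 25 + 10 - 1*10²)/(-1 + 10))*(5/32) = ((11 - 25 + 10 - 1*100)/9)*(5/32) = ((11 - 25 + 10 - 100)/9)*(5/32) = ((⅑)*(-104))*(5/32) = -104/9*5/32 = -65/36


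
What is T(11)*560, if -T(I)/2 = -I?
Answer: 12320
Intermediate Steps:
T(I) = 2*I (T(I) = -(-2)*I = 2*I)
T(11)*560 = (2*11)*560 = 22*560 = 12320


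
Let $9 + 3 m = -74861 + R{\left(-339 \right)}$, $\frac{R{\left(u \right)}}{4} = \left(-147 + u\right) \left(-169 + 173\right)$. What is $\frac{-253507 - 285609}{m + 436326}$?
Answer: $- \frac{404337}{306583} \approx -1.3188$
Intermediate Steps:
$R{\left(u \right)} = -2352 + 16 u$ ($R{\left(u \right)} = 4 \left(-147 + u\right) \left(-169 + 173\right) = 4 \left(-147 + u\right) 4 = 4 \left(-588 + 4 u\right) = -2352 + 16 u$)
$m = - \frac{82646}{3}$ ($m = -3 + \frac{-74861 + \left(-2352 + 16 \left(-339\right)\right)}{3} = -3 + \frac{-74861 - 7776}{3} = -3 + \frac{1}{3} \left(-82637\right) = -3 - \frac{82637}{3} = - \frac{82646}{3} \approx -27549.0$)
$\frac{-253507 - 285609}{m + 436326} = \frac{-253507 - 285609}{- \frac{82646}{3} + 436326} = \frac{-253507 - 285609}{\frac{1226332}{3}} = \left(-253507 - 285609\right) \frac{3}{1226332} = \left(-539116\right) \frac{3}{1226332} = - \frac{404337}{306583}$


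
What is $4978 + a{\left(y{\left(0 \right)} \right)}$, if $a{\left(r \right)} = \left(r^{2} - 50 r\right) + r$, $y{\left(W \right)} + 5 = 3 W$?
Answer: $5248$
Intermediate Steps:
$y{\left(W \right)} = -5 + 3 W$
$a{\left(r \right)} = r^{2} - 49 r$
$4978 + a{\left(y{\left(0 \right)} \right)} = 4978 + \left(-5 + 3 \cdot 0\right) \left(-49 + \left(-5 + 3 \cdot 0\right)\right) = 4978 + \left(-5 + 0\right) \left(-49 + \left(-5 + 0\right)\right) = 4978 - 5 \left(-49 - 5\right) = 4978 - -270 = 4978 + 270 = 5248$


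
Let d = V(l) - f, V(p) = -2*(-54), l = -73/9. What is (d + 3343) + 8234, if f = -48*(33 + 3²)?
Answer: 13701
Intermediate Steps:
l = -73/9 (l = -73*⅑ = -73/9 ≈ -8.1111)
V(p) = 108
f = -2016 (f = -48*(33 + 9) = -48*42 = -2016)
d = 2124 (d = 108 - 1*(-2016) = 108 + 2016 = 2124)
(d + 3343) + 8234 = (2124 + 3343) + 8234 = 5467 + 8234 = 13701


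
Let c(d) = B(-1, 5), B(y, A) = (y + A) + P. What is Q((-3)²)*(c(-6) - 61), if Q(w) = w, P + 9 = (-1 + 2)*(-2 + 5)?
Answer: -567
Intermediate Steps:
P = -6 (P = -9 + (-1 + 2)*(-2 + 5) = -9 + 1*3 = -9 + 3 = -6)
B(y, A) = -6 + A + y (B(y, A) = (y + A) - 6 = (A + y) - 6 = -6 + A + y)
c(d) = -2 (c(d) = -6 + 5 - 1 = -2)
Q((-3)²)*(c(-6) - 61) = (-3)²*(-2 - 61) = 9*(-63) = -567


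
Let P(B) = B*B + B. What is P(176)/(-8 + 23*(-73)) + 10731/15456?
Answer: -22065815/1241632 ≈ -17.772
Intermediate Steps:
P(B) = B + B² (P(B) = B² + B = B + B²)
P(176)/(-8 + 23*(-73)) + 10731/15456 = (176*(1 + 176))/(-8 + 23*(-73)) + 10731/15456 = (176*177)/(-8 - 1679) + 10731*(1/15456) = 31152/(-1687) + 511/736 = 31152*(-1/1687) + 511/736 = -31152/1687 + 511/736 = -22065815/1241632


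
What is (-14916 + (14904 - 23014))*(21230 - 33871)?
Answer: 291071666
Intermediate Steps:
(-14916 + (14904 - 23014))*(21230 - 33871) = (-14916 - 8110)*(-12641) = -23026*(-12641) = 291071666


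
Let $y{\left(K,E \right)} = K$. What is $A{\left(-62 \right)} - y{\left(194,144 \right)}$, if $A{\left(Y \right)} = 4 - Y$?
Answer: $-128$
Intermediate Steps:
$A{\left(-62 \right)} - y{\left(194,144 \right)} = \left(4 - -62\right) - 194 = \left(4 + 62\right) - 194 = 66 - 194 = -128$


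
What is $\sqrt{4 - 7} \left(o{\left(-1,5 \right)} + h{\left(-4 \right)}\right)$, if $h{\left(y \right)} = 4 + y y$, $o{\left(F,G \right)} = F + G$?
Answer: $24 i \sqrt{3} \approx 41.569 i$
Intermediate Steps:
$h{\left(y \right)} = 4 + y^{2}$
$\sqrt{4 - 7} \left(o{\left(-1,5 \right)} + h{\left(-4 \right)}\right) = \sqrt{4 - 7} \left(\left(-1 + 5\right) + \left(4 + \left(-4\right)^{2}\right)\right) = \sqrt{-3} \left(4 + \left(4 + 16\right)\right) = i \sqrt{3} \left(4 + 20\right) = i \sqrt{3} \cdot 24 = 24 i \sqrt{3}$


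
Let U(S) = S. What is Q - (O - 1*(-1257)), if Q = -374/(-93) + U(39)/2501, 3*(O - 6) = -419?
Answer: -260340469/232593 ≈ -1119.3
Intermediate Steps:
O = -401/3 (O = 6 + (⅓)*(-419) = 6 - 419/3 = -401/3 ≈ -133.67)
Q = 939001/232593 (Q = -374/(-93) + 39/2501 = -374*(-1/93) + 39*(1/2501) = 374/93 + 39/2501 = 939001/232593 ≈ 4.0371)
Q - (O - 1*(-1257)) = 939001/232593 - (-401/3 - 1*(-1257)) = 939001/232593 - (-401/3 + 1257) = 939001/232593 - 1*3370/3 = 939001/232593 - 3370/3 = -260340469/232593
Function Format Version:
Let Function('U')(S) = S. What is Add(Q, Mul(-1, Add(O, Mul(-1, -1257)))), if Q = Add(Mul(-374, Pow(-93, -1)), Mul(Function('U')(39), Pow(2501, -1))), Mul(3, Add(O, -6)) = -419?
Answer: Rational(-260340469, 232593) ≈ -1119.3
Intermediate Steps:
O = Rational(-401, 3) (O = Add(6, Mul(Rational(1, 3), -419)) = Add(6, Rational(-419, 3)) = Rational(-401, 3) ≈ -133.67)
Q = Rational(939001, 232593) (Q = Add(Mul(-374, Pow(-93, -1)), Mul(39, Pow(2501, -1))) = Add(Mul(-374, Rational(-1, 93)), Mul(39, Rational(1, 2501))) = Add(Rational(374, 93), Rational(39, 2501)) = Rational(939001, 232593) ≈ 4.0371)
Add(Q, Mul(-1, Add(O, Mul(-1, -1257)))) = Add(Rational(939001, 232593), Mul(-1, Add(Rational(-401, 3), Mul(-1, -1257)))) = Add(Rational(939001, 232593), Mul(-1, Add(Rational(-401, 3), 1257))) = Add(Rational(939001, 232593), Mul(-1, Rational(3370, 3))) = Add(Rational(939001, 232593), Rational(-3370, 3)) = Rational(-260340469, 232593)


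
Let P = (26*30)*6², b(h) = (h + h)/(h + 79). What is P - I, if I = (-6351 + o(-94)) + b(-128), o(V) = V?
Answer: 1691469/49 ≈ 34520.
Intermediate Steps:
b(h) = 2*h/(79 + h) (b(h) = (2*h)/(79 + h) = 2*h/(79 + h))
P = 28080 (P = 780*36 = 28080)
I = -315549/49 (I = (-6351 - 94) + 2*(-128)/(79 - 128) = -6445 + 2*(-128)/(-49) = -6445 + 2*(-128)*(-1/49) = -6445 + 256/49 = -315549/49 ≈ -6439.8)
P - I = 28080 - 1*(-315549/49) = 28080 + 315549/49 = 1691469/49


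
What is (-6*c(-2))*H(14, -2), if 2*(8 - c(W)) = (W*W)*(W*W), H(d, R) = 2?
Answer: 0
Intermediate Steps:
c(W) = 8 - W⁴/2 (c(W) = 8 - W*W*W*W/2 = 8 - W²*W²/2 = 8 - W⁴/2)
(-6*c(-2))*H(14, -2) = -6*(8 - ½*(-2)⁴)*2 = -6*(8 - ½*16)*2 = -6*(8 - 8)*2 = -6*0*2 = 0*2 = 0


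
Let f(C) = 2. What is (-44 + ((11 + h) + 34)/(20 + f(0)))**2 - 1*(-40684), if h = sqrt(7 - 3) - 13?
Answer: 5140853/121 ≈ 42486.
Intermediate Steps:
h = -11 (h = sqrt(4) - 13 = 2 - 13 = -11)
(-44 + ((11 + h) + 34)/(20 + f(0)))**2 - 1*(-40684) = (-44 + ((11 - 11) + 34)/(20 + 2))**2 - 1*(-40684) = (-44 + (0 + 34)/22)**2 + 40684 = (-44 + 34*(1/22))**2 + 40684 = (-44 + 17/11)**2 + 40684 = (-467/11)**2 + 40684 = 218089/121 + 40684 = 5140853/121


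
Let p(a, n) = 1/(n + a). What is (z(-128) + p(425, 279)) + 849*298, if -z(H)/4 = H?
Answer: 178473857/704 ≈ 2.5351e+5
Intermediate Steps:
z(H) = -4*H
p(a, n) = 1/(a + n)
(z(-128) + p(425, 279)) + 849*298 = (-4*(-128) + 1/(425 + 279)) + 849*298 = (512 + 1/704) + 253002 = 360449/704 + 253002 = 178473857/704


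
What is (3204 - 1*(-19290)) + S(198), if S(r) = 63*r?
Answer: 34968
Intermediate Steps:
(3204 - 1*(-19290)) + S(198) = (3204 - 1*(-19290)) + 63*198 = (3204 + 19290) + 12474 = 22494 + 12474 = 34968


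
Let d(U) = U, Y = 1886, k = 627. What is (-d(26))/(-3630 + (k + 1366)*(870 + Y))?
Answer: -13/2744539 ≈ -4.7367e-6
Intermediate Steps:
(-d(26))/(-3630 + (k + 1366)*(870 + Y)) = (-1*26)/(-3630 + (627 + 1366)*(870 + 1886)) = -26/(-3630 + 1993*2756) = -26/(-3630 + 5492708) = -26/5489078 = -26*1/5489078 = -13/2744539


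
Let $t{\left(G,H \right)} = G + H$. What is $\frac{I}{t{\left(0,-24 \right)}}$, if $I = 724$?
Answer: $- \frac{181}{6} \approx -30.167$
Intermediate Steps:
$\frac{I}{t{\left(0,-24 \right)}} = \frac{724}{0 - 24} = \frac{724}{-24} = 724 \left(- \frac{1}{24}\right) = - \frac{181}{6}$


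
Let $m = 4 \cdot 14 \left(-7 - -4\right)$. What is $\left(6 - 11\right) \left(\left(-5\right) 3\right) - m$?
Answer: $243$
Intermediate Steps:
$m = -168$ ($m = 56 \left(-7 + 4\right) = 56 \left(-3\right) = -168$)
$\left(6 - 11\right) \left(\left(-5\right) 3\right) - m = \left(6 - 11\right) \left(\left(-5\right) 3\right) - -168 = \left(-5\right) \left(-15\right) + 168 = 75 + 168 = 243$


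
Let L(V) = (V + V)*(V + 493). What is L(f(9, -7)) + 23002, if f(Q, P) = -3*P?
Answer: 44590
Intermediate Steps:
L(V) = 2*V*(493 + V) (L(V) = (2*V)*(493 + V) = 2*V*(493 + V))
L(f(9, -7)) + 23002 = 2*(-3*(-7))*(493 - 3*(-7)) + 23002 = 2*21*(493 + 21) + 23002 = 2*21*514 + 23002 = 21588 + 23002 = 44590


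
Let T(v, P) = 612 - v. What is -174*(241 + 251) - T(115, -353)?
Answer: -86105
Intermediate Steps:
-174*(241 + 251) - T(115, -353) = -174*(241 + 251) - (612 - 1*115) = -174*492 - (612 - 115) = -85608 - 1*497 = -85608 - 497 = -86105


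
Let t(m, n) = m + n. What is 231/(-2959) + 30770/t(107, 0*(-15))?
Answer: 8274883/28783 ≈ 287.49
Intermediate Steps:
231/(-2959) + 30770/t(107, 0*(-15)) = 231/(-2959) + 30770/(107 + 0*(-15)) = 231*(-1/2959) + 30770/(107 + 0) = -21/269 + 30770/107 = 8274883/28783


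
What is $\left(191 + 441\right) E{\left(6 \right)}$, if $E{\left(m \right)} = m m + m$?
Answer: $26544$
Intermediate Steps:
$E{\left(m \right)} = m + m^{2}$ ($E{\left(m \right)} = m^{2} + m = m + m^{2}$)
$\left(191 + 441\right) E{\left(6 \right)} = \left(191 + 441\right) 6 \left(1 + 6\right) = 632 \cdot 6 \cdot 7 = 632 \cdot 42 = 26544$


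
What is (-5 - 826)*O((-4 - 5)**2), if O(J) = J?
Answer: -67311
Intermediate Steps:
(-5 - 826)*O((-4 - 5)**2) = (-5 - 826)*(-4 - 5)**2 = -831*(-9)**2 = -831*81 = -67311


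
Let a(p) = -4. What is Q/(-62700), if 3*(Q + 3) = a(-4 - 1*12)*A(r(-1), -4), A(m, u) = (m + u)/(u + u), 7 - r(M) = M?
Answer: 7/188100 ≈ 3.7214e-5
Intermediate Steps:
r(M) = 7 - M
A(m, u) = (m + u)/(2*u) (A(m, u) = (m + u)/((2*u)) = (m + u)*(1/(2*u)) = (m + u)/(2*u))
Q = -7/3 (Q = -3 + (-2*((7 - 1*(-1)) - 4)/(-4))/3 = -3 + (-2*(-1)*((7 + 1) - 4)/4)/3 = -3 + (-2*(-1)*(8 - 4)/4)/3 = -3 + (-2*(-1)*4/4)/3 = -3 + (-4*(-½))/3 = -3 + (⅓)*2 = -3 + ⅔ = -7/3 ≈ -2.3333)
Q/(-62700) = -7/3/(-62700) = -7/3*(-1/62700) = 7/188100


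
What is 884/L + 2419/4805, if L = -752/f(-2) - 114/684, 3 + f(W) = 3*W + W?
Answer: 291230839/21627305 ≈ 13.466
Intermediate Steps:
f(W) = -3 + 4*W (f(W) = -3 + (3*W + W) = -3 + 4*W)
L = 4501/66 (L = -752/(-3 + 4*(-2)) - 114/684 = -752/(-3 - 8) - 114*1/684 = -752/(-11) - ⅙ = -752*(-1/11) - ⅙ = 752/11 - ⅙ = 4501/66 ≈ 68.197)
884/L + 2419/4805 = 884/(4501/66) + 2419/4805 = 884*(66/4501) + 2419*(1/4805) = 58344/4501 + 2419/4805 = 291230839/21627305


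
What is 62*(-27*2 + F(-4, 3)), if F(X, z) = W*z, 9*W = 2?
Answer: -9920/3 ≈ -3306.7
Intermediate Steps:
W = 2/9 (W = (⅑)*2 = 2/9 ≈ 0.22222)
F(X, z) = 2*z/9
62*(-27*2 + F(-4, 3)) = 62*(-27*2 + (2/9)*3) = 62*(-54 + ⅔) = 62*(-160/3) = -9920/3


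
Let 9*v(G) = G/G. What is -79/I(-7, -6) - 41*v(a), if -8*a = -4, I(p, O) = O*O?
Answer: -27/4 ≈ -6.7500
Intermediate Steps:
I(p, O) = O**2
a = 1/2 (a = -1/8*(-4) = 1/2 ≈ 0.50000)
v(G) = 1/9 (v(G) = (G/G)/9 = (1/9)*1 = 1/9)
-79/I(-7, -6) - 41*v(a) = -79/((-6)**2) - 41*1/9 = -79/36 - 41/9 = -27/4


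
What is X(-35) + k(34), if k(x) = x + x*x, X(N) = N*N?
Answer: 2415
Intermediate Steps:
X(N) = N²
k(x) = x + x²
X(-35) + k(34) = (-35)² + 34*(1 + 34) = 1225 + 34*35 = 1225 + 1190 = 2415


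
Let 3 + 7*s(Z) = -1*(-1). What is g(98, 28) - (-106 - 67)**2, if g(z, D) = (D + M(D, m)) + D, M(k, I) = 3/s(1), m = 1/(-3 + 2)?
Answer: -59767/2 ≈ -29884.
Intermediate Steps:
m = -1 (m = 1/(-1) = -1)
s(Z) = -2/7 (s(Z) = -3/7 + (-1*(-1))/7 = -3/7 + (1/7)*1 = -3/7 + 1/7 = -2/7)
M(k, I) = -21/2 (M(k, I) = 3/(-2/7) = 3*(-7/2) = -21/2)
g(z, D) = -21/2 + 2*D (g(z, D) = (D - 21/2) + D = (-21/2 + D) + D = -21/2 + 2*D)
g(98, 28) - (-106 - 67)**2 = (-21/2 + 2*28) - (-106 - 67)**2 = (-21/2 + 56) - 1*(-173)**2 = 91/2 - 1*29929 = 91/2 - 29929 = -59767/2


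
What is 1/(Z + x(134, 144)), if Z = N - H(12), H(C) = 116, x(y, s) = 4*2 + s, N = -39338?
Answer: -1/39302 ≈ -2.5444e-5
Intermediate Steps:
x(y, s) = 8 + s
Z = -39454 (Z = -39338 - 1*116 = -39338 - 116 = -39454)
1/(Z + x(134, 144)) = 1/(-39454 + (8 + 144)) = 1/(-39454 + 152) = 1/(-39302) = -1/39302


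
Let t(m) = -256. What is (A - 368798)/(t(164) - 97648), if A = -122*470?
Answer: 213069/48952 ≈ 4.3526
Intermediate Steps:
A = -57340
(A - 368798)/(t(164) - 97648) = (-57340 - 368798)/(-256 - 97648) = -426138/(-97904) = -426138*(-1/97904) = 213069/48952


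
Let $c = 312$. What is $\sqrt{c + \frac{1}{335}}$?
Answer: $\frac{\sqrt{35014535}}{335} \approx 17.664$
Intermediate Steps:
$\sqrt{c + \frac{1}{335}} = \sqrt{312 + \frac{1}{335}} = \sqrt{\frac{104521}{335}} = \frac{\sqrt{35014535}}{335}$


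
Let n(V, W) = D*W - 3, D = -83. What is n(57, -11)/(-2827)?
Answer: -910/2827 ≈ -0.32190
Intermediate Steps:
n(V, W) = -3 - 83*W (n(V, W) = -83*W - 3 = -3 - 83*W)
n(57, -11)/(-2827) = (-3 - 83*(-11))/(-2827) = (-3 + 913)*(-1/2827) = 910*(-1/2827) = -910/2827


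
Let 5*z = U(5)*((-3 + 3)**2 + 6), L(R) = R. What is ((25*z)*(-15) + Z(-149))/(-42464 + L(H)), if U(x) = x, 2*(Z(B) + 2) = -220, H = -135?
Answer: 2362/42599 ≈ 0.055447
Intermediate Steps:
Z(B) = -112 (Z(B) = -2 + (1/2)*(-220) = -2 - 110 = -112)
z = 6 (z = (5*((-3 + 3)**2 + 6))/5 = (5*(0**2 + 6))/5 = (5*(0 + 6))/5 = (5*6)/5 = (1/5)*30 = 6)
((25*z)*(-15) + Z(-149))/(-42464 + L(H)) = ((25*6)*(-15) - 112)/(-42464 - 135) = (150*(-15) - 112)/(-42599) = (-2250 - 112)*(-1/42599) = -2362*(-1/42599) = 2362/42599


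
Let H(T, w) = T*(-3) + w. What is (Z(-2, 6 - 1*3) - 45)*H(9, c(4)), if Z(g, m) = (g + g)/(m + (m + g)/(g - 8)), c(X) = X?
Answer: 30935/29 ≈ 1066.7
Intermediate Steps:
H(T, w) = w - 3*T (H(T, w) = -3*T + w = w - 3*T)
Z(g, m) = 2*g/(m + (g + m)/(-8 + g)) (Z(g, m) = (2*g)/(m + (g + m)/(-8 + g)) = 2*g/(m + (g + m)/(-8 + g)))
(Z(-2, 6 - 1*3) - 45)*H(9, c(4)) = (2*(-2)*(-8 - 2)/(-2 - 7*(6 - 1*3) - 2*(6 - 1*3)) - 45)*(4 - 3*9) = (2*(-2)*(-10)/(-2 - 7*(6 - 3) - 2*(6 - 3)) - 45)*(4 - 27) = (2*(-2)*(-10)/(-2 - 7*3 - 2*3) - 45)*(-23) = (2*(-2)*(-10)/(-2 - 21 - 6) - 45)*(-23) = (2*(-2)*(-10)/(-29) - 45)*(-23) = (2*(-2)*(-1/29)*(-10) - 45)*(-23) = (-40/29 - 45)*(-23) = -1345/29*(-23) = 30935/29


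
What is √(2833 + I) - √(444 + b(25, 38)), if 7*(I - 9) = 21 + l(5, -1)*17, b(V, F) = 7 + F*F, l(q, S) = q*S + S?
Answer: -√1895 + √138691/7 ≈ 9.6702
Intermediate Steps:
l(q, S) = S + S*q (l(q, S) = S*q + S = S + S*q)
b(V, F) = 7 + F²
I = -18/7 (I = 9 + (21 - (1 + 5)*17)/7 = 9 + (21 - 1*6*17)/7 = 9 + (21 - 6*17)/7 = 9 + (21 - 102)/7 = 9 + (⅐)*(-81) = 9 - 81/7 = -18/7 ≈ -2.5714)
√(2833 + I) - √(444 + b(25, 38)) = √(2833 - 18/7) - √(444 + (7 + 38²)) = √(19813/7) - √(444 + (7 + 1444)) = √138691/7 - √(444 + 1451) = √138691/7 - √1895 = -√1895 + √138691/7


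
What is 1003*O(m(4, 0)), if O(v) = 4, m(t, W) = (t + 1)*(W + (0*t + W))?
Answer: 4012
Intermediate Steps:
m(t, W) = 2*W*(1 + t) (m(t, W) = (1 + t)*(W + (0 + W)) = (1 + t)*(W + W) = (1 + t)*(2*W) = 2*W*(1 + t))
1003*O(m(4, 0)) = 1003*4 = 4012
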